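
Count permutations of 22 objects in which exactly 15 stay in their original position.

Choose which 15 elements are fixed: C(22,15) = 170544.
Derange the remaining 7 using D(j) = (j-1)(D(j-1) + D(j-2)), D(0)=1, D(1)=0: D(2)=1, D(3)=2, D(4)=9, D(5)=44, D(6)=265, D(7)=1854.
Total: 170544 x 1854.

Final answer: C(22,15) D(7) = 316188576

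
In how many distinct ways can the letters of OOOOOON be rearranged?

Letters (N:1, O:6). Total letters: 7.
Permutations = 7!/(6!).

Final answer: 7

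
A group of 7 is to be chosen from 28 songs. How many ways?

C(28,7) = 28!/(7! x 21!).

Final answer: \binom{28}{7} = 1184040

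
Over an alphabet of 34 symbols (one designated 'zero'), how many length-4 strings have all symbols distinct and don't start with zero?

The leading digit has 33 choices (anything but zero); the next has 33 (anything but the first), then 32, and so on, one fewer each time.
Total: 33 x 33 x 32 x 31.

Final answer: 1080288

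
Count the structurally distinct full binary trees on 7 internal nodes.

The structures are counted by the Catalan number C_n. Here n = 7.
C_n = C(2n,n) - C(2n,n+1), so C_{7} = C(14,7) - C(14,8) = 3432 - 3003.

Final answer: C_{7} = 429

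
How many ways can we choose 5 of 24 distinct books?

C(24,5) = 24!/(5! x 19!).

Final answer: \binom{24}{5} = 42504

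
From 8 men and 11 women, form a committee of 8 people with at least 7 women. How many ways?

Sum over valid woman counts:
C(11,7)C(8,1) = 2640
C(11,8)C(8,0) = 165
Total: 2640 + 165.

Final answer: 2805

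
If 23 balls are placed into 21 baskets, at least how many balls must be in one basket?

By the pigeonhole principle: ceiling(23/21).

Final answer: 2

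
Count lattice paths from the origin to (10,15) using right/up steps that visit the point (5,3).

Paths (0,0)->(5,3): C(8,3) = 56.
Paths (5,3)->(10,15): C(17,12) = 6188.
By multiplication principle: 56 x 6188.

Final answer: 346528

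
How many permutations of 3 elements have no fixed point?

Derangements satisfy D(n) = (n-1)(D(n-1) + D(n-2)), starting from D(0)=1, D(1)=0.
D(2) = 1 x (0 + 1) = 1
D(3) = 2 x (D(2) + D(1)) = 2 x (1 + 0)

Final answer: D(3) = 2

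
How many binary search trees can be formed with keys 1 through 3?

The structures are counted by the Catalan number C_n. Here n = 3.
C_n = C(2n,n) - C(2n,n+1), so C_{3} = C(6,3) - C(6,4) = 20 - 15.

Final answer: C_{3} = 5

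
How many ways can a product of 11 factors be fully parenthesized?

This is counted by the nth Catalan number C_n. Here n = 11 - 1 = 10.
C_n = C(2n,n) - C(2n,n+1), so C_{10} = C(20,10) - C(20,11) = 184756 - 167960.

Final answer: C_{10} = 16796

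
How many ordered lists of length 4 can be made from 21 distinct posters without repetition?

P(21,4) = 21!/(21-4)! = 21!/17!.

Final answer: P(21,4) = 143640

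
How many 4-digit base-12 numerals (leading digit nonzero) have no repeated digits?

First digit: 11 (nonzero). Second: 11 (not first). Third: 10, etc.
Total: 11 x 11 x 10 x 9.

Final answer: 10890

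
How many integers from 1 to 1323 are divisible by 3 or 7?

Multiples of 3: 441. Multiples of 7: 189. Of both (lcm=21): 63.
By inclusion-exclusion: 441 + 189 - 63.

Final answer: 567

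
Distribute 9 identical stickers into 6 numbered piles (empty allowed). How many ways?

Stars and bars: C(n+k-1, k-1) = C(14,5).

Final answer: C(14,5) = 2002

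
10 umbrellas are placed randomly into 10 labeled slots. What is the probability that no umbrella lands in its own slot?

D(n) = (n-1)(D(n-1) + D(n-2)), D(0)=1, D(1)=0.
Building up: D(2)=1, D(3)=2, D(4)=9, D(5)=44, D(6)=265, D(7)=1854, D(8)=14833, D(9)=133496, D(10)=1334961.
Total arrangements: 10! = 3628800.
Probability = D(10)/10! = 16481/44800.

Final answer: D(10)/10! = 1334961/3628800 = 0.367879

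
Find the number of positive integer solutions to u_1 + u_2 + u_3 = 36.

Substitute u'_i = u_i - 1 (so u'_i >= 0). Then sum u'_i = 36 - 3 = 33.
Stars and bars: C(33+3-1, 3-1) = C(35,2).

Final answer: C(35,2) = 595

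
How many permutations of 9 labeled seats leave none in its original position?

Derangements satisfy D(n) = (n-1)(D(n-1) + D(n-2)), starting from D(0)=1, D(1)=0.
D(2) = 1 x (0 + 1) = 1
D(3) = 2 x (1 + 0) = 2
D(4) = 3 x (2 + 1) = 9
D(5) = 4 x (9 + 2) = 44
D(6) = 5 x (44 + 9) = 265
D(7) = 6 x (265 + 44) = 1854
D(8) = 7 x (1854 + 265) = 14833
D(9) = 8 x (D(8) + D(7)) = 8 x (14833 + 1854)

Final answer: D(9) = 133496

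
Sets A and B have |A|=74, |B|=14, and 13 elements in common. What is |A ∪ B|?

|A union B| = |A| + |B| - |A intersect B| = 74 + 14 - 13.

Final answer: 75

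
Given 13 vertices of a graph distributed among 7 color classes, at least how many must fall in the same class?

By pigeonhole with 13 objects and 7 categories: ceiling(13/7).

Final answer: 2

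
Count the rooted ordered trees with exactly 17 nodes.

The structures are counted by the Catalan number C_n. Here n = 17 - 1 = 16.
C_n = C(2n,n) - C(2n,n+1), so C_{16} = C(32,16) - C(32,17) = 601080390 - 565722720.

Final answer: C_{16} = 35357670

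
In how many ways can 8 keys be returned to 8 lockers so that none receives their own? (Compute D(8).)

Derangements satisfy D(n) = (n-1)(D(n-1) + D(n-2)), starting from D(0)=1, D(1)=0.
D(2) = 1 x (0 + 1) = 1
D(3) = 2 x (1 + 0) = 2
D(4) = 3 x (2 + 1) = 9
D(5) = 4 x (9 + 2) = 44
D(6) = 5 x (44 + 9) = 265
D(7) = 6 x (265 + 44) = 1854
D(8) = 7 x (D(7) + D(6)) = 7 x (1854 + 265)

Final answer: D(8) = 14833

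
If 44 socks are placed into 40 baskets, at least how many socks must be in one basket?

By the pigeonhole principle: ceiling(44/40).

Final answer: 2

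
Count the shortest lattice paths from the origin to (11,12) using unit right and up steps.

Each path has 11 right steps and 12 up steps in some order (23 steps total).
Choose which 12 of the 23 steps are up: C(23,12).

Final answer: C(23,12) = 1352078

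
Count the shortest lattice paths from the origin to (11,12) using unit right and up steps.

Each path has 11 right steps and 12 up steps in some order (23 steps total).
Choose which 12 of the 23 steps are up: C(23,12).

Final answer: C(23,12) = 1352078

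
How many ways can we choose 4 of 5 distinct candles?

C(5,4) = 5!/(4! x (5-4)!).

Final answer: C(5,4) = 5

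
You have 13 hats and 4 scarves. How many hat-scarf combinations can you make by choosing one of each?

By the multiplication principle: 13 x 4.

Final answer: 52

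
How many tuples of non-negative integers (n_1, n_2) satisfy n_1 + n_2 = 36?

Stars and bars with 36 stars and 1 bars:
C(36+2-1, 2-1) = C(37,1).

Final answer: C(37,1) = 37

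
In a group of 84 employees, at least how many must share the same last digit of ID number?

There are 10 possible values for last digit of ID number. With 84 employees and 10 categories, by pigeonhole: ceiling(84/10).

Final answer: 9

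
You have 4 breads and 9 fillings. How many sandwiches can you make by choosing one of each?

By the multiplication principle: 4 x 9.

Final answer: 36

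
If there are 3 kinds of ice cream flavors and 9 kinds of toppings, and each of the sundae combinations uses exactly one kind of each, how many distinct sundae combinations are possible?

By the multiplication principle: 3 x 9.

Final answer: 27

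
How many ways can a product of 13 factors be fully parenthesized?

The structures are counted by the Catalan number C_n. Here n = 13 - 1 = 12.
C_n = (2n)!/(n!(n+1)!), so C_{12} = 24!/(12! x 13!) = C(24,12)/13 = 2704156/13.

Final answer: C_{12} = 208012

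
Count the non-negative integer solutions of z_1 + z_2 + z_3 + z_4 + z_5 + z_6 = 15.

Stars and bars with 15 stars and 5 bars:
C(15+6-1, 6-1) = C(20,5).

Final answer: C(20,5) = 15504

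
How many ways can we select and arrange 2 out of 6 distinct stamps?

P(6,2) = 6!/(6-2)! = 6!/4!.

Final answer: P(6,2) = 30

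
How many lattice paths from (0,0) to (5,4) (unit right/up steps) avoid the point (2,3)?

Total paths to (5,4): C(9,4) = 126.
Paths through (2,3): C(5,3) x C(4,1) = 40.
Avoiding (2,3): 126 - 40.

Final answer: 86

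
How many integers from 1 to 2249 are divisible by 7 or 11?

Multiples of 7: 321. Multiples of 11: 204. Of both (lcm=77): 29.
By inclusion-exclusion: 321 + 204 - 29.

Final answer: 496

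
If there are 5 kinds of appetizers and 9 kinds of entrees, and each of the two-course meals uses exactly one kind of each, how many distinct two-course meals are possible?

By the multiplication principle: 5 x 9.

Final answer: 45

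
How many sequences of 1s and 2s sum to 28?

Condition on the final move: it is a 1-step (f(n-1) ways to get there) or a 2-step (f(n-2) ways), so f(n) = f(n-1) + f(n-2), with f(1)=1, f(2)=2.
Iterating the recurrence: f(1)=1, f(2)=2, f(3)=3, f(4)=5, f(5)=8, f(6)=13, f(7)=21, f(8)=34, f(9)=55, f(10)=89, f(11)=144, f(12)=233, f(13)=377, f(14)=610, f(15)=987, f(16)=1597, f(17)=2584, f(18)=4181, f(19)=6765, f(20)=10946, f(21)=17711, f(22)=28657, f(23)=46368, f(24)=75025, f(25)=121393, f(26)=196418, f(27)=317811, f(28)=514229.

Final answer: 514229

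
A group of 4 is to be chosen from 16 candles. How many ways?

C(16,4) = 16!/(4! x (16-4)!).

Final answer: C(16,4) = 1820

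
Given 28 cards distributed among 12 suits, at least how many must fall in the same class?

By pigeonhole with 28 objects and 12 categories: ceiling(28/12).

Final answer: 3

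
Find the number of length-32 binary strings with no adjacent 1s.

Let a(n) count valid strings. If the last bit is 0 the prefix is any valid string of length n-1; if it is 1 the string must end in 01 with a valid prefix of length n-2. So a(n) = a(n-1) + a(n-2), a(1)=2, a(2)=3.
Computing successive values: a(1)=2, a(2)=3, a(3)=5, a(4)=8, a(5)=13, a(6)=21, a(7)=34, a(8)=55, a(9)=89, a(10)=144, a(11)=233, a(12)=377, a(13)=610, a(14)=987, a(15)=1597, a(16)=2584, a(17)=4181, a(18)=6765, a(19)=10946, a(20)=17711, a(21)=28657, a(22)=46368, a(23)=75025, a(24)=121393, a(25)=196418, a(26)=317811, a(27)=514229, a(28)=832040, a(29)=1346269, a(30)=2178309, a(31)=3524578, a(32)=5702887.

Final answer: 5702887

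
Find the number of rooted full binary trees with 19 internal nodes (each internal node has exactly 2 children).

This is a standard Catalan-number count: the answer is C_n. Here n = 19.
C_n = C(2n,n)/(n+1), so C_{19} = C(38,19)/20 = 35345263800/20.

Final answer: C_{19} = 1767263190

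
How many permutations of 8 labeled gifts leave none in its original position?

Use the recurrence D(n) = (n-1)(D(n-1) + D(n-2)) with D(0)=1, D(1)=0.
D(2) = 1 x (0 + 1) = 1
D(3) = 2 x (1 + 0) = 2
D(4) = 3 x (2 + 1) = 9
D(5) = 4 x (9 + 2) = 44
D(6) = 5 x (44 + 9) = 265
D(7) = 6 x (265 + 44) = 1854
D(8) = 7 x (D(7) + D(6)) = 7 x (1854 + 265)

Final answer: D(8) = 14833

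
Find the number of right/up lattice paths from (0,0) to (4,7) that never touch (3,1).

Total paths to (4,7): C(11,7) = 330.
Paths through (3,1): C(4,1) x C(7,6) = 28.
Avoiding (3,1): 330 - 28.

Final answer: 302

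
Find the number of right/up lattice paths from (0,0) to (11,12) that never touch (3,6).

Total paths to (11,12): C(23,12) = 1352078.
Paths through (3,6): C(9,6) x C(14,6) = 252252.
Avoiding (3,6): 1352078 - 252252.

Final answer: 1099826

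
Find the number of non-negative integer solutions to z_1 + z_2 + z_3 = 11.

Stars and bars with 11 stars and 2 bars:
C(11+3-1, 3-1) = C(13,2).

Final answer: C(13,2) = 78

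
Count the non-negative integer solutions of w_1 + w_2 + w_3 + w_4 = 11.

Stars and bars with 11 stars and 3 bars:
C(11+4-1, 4-1) = C(14,3).

Final answer: C(14,3) = 364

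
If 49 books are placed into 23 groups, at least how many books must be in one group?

By the pigeonhole principle: ceiling(49/23).

Final answer: 3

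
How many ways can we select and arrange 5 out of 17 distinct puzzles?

P(17,5) = 17!/(17-5)! = 17!/12!.

Final answer: P(17,5) = 742560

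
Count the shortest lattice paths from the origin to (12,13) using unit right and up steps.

Each path has 12 right steps and 13 up steps in some order (25 steps total).
Choose which 13 of the 25 steps are up: C(25,13).

Final answer: C(25,13) = 5200300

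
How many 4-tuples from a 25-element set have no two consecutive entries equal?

First character: 25 choices. Each subsequent: 24 choices (must differ from the previous one).
Total: 25 x 24^3.

Final answer: 25 x 24^{3} = 345600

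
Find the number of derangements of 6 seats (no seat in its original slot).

Use the recurrence D(n) = (n-1)(D(n-1) + D(n-2)) with D(0)=1, D(1)=0.
D(2) = 1 x (0 + 1) = 1
D(3) = 2 x (1 + 0) = 2
D(4) = 3 x (2 + 1) = 9
D(5) = 4 x (9 + 2) = 44
D(6) = 5 x (D(5) + D(4)) = 5 x (44 + 9)

Final answer: D(6) = 265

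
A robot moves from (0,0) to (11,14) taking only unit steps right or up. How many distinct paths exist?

Each path has 11 right steps and 14 up steps in some order (25 steps total).
Choose which 14 of the 25 steps are up: C(25,14).

Final answer: C(25,14) = 4457400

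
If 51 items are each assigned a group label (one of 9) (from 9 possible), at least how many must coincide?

There are 9 possible values for group label (one of 9). With 51 items and 9 categories, by pigeonhole: ceiling(51/9).

Final answer: 6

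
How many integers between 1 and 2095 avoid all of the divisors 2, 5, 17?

|div by 2|=1047, |div by 5|=419, |div by 17|=123.
|div by 2&5|=209, |div by 2&17|=61, |div by 5&17|=24, |div by all|=12.
By inclusion-exclusion, divisible by at least one: 1047+419+123-209-61-24+12 = 1307.
Not divisible by any: 2095 - 1307.

Final answer: 788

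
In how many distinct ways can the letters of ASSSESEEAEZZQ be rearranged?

Letters (A:2, E:4, Q:1, S:4, Z:2). Total letters: 13.
Permutations = 13!/(4! x 4! x 2! x 2!).

Final answer: 2702700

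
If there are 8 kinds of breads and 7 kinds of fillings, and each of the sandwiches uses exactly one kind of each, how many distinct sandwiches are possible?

By the multiplication principle: 8 x 7.

Final answer: 56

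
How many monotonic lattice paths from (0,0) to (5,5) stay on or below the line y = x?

Total monotonic paths to (5,5): C(10,5) = 252.
By the reflection principle, paths that go above the diagonal number C(10,6) = 210.
Valid Dyck paths: 252 - 210.
(This is the Catalan number C_{5}.)

Final answer: C_{5} = 42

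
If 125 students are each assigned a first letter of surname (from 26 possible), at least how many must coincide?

There are 26 possible values for first letter of surname. With 125 students and 26 categories, by pigeonhole: ceiling(125/26).

Final answer: 5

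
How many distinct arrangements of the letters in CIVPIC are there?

Letters (C:2, I:2, P:1, V:1). Total letters: 6.
Permutations = 6!/(2! x 2!).

Final answer: 180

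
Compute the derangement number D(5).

Use the recurrence D(n) = (n-1)(D(n-1) + D(n-2)) with D(0)=1, D(1)=0.
Building up: D(2)=1, D(3)=2, D(4)=9.
D(5) = 4 x (D(4) + D(3)) = 4 x (9 + 2).

Final answer: D(5) = 44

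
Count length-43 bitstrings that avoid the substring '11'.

Classify by the final bit: ...0 gives a(n-1) strings, ...01 gives a(n-2) strings. Thus a(n) = a(n-1) + a(n-2) with a(1)=2, a(2)=3.
Computing successive values: a(1)=2, a(2)=3, a(3)=5, a(4)=8, a(5)=13, a(6)=21, a(7)=34, a(8)=55, a(9)=89, a(10)=144, a(11)=233, a(12)=377, a(13)=610, a(14)=987, a(15)=1597, a(16)=2584, a(17)=4181, a(18)=6765, a(19)=10946, a(20)=17711, a(21)=28657, a(22)=46368, a(23)=75025, a(24)=121393, a(25)=196418, a(26)=317811, a(27)=514229, a(28)=832040, a(29)=1346269, a(30)=2178309, a(31)=3524578, a(32)=5702887, a(33)=9227465, a(34)=14930352, a(35)=24157817, a(36)=39088169, a(37)=63245986, a(38)=102334155, a(39)=165580141, a(40)=267914296, a(41)=433494437, a(42)=701408733, a(43)=1134903170.

Final answer: 1134903170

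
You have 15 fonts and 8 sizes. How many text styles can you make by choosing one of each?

By the multiplication principle: 15 x 8.

Final answer: 120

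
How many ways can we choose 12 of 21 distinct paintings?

C(21,12) = 21!/(12! x 9!).

Final answer: \binom{21}{12} = 293930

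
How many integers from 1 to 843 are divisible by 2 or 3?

Multiples of 2: 421. Multiples of 3: 281. Of both (lcm=6): 140.
By inclusion-exclusion: 421 + 281 - 140.

Final answer: 562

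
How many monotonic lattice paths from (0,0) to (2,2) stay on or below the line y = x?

Total monotonic paths to (2,2): C(4,2) = 6.
A path is bad iff it touches y = x + 1; reflecting its initial segment maps bad paths bijectively onto all paths to (1,3), of which there are C(4,3) = 4.
Valid Dyck paths: 6 - 4.
(This is the Catalan number C_{2}.)

Final answer: C_{2} = 2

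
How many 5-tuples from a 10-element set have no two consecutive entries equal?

First character: 10 choices. Each subsequent: 9 choices (must differ from the previous one).
Total: 10 x 9^4.

Final answer: 10 x 9^{4} = 65610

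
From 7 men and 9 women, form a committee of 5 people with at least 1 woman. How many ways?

Sum over valid woman counts:
C(9,1)C(7,4) = 315
C(9,2)C(7,3) = 1260
C(9,3)C(7,2) = 1764
C(9,4)C(7,1) = 882
C(9,5)C(7,0) = 126
Total: 315 + 1260 + 1764 + 882 + 126.

Final answer: 4347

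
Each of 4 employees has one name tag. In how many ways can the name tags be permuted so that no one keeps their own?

Derangements satisfy D(n) = (n-1)(D(n-1) + D(n-2)), starting from D(0)=1, D(1)=0.
D(2) = 1 x (0 + 1) = 1
D(3) = 2 x (1 + 0) = 2
D(4) = 3 x (D(3) + D(2)) = 3 x (2 + 1)

Final answer: D(4) = 9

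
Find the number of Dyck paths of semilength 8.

Total monotonic paths to (8,8): C(16,8) = 12870.
By the reflection principle, paths that go above the diagonal number C(16,9) = 11440.
Valid Dyck paths: 12870 - 11440.
(Equivalently, C_{8} = C(16,8)/9 = 12870/9.)

Final answer: C_{8} = 1430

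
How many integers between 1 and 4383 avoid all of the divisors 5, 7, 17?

|div by 5|=876, |div by 7|=626, |div by 17|=257.
|div by 5&7|=125, |div by 5&17|=51, |div by 7&17|=36, |div by all|=7.
By inclusion-exclusion, divisible by at least one: 876+626+257-125-51-36+7 = 1554.
Not divisible by any: 4383 - 1554.

Final answer: 2829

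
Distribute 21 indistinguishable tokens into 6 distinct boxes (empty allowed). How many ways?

Stars and bars: C(n+k-1, k-1) = C(26,5).

Final answer: C(26,5) = 65780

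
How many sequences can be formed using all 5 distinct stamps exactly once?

The number of ways to arrange 5 distinct objects is 5!.

Final answer: 5! = 120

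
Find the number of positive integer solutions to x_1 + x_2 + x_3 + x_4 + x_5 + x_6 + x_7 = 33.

Substitute x'_i = x_i - 1 (so x'_i >= 0). Then sum x'_i = 33 - 7 = 26.
Stars and bars: C(26+7-1, 7-1) = C(32,6).

Final answer: C(32,6) = 906192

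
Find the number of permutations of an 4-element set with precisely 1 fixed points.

Choose which 1 elements are fixed: C(4,1) = 4.
Derange the remaining 3 using D(j) = (j-1)(D(j-1) + D(j-2)), D(0)=1, D(1)=0: D(2)=1, D(3)=2.
Total: 4 x 2.

Final answer: C(4,1) D(3) = 8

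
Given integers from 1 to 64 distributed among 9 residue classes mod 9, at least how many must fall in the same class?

By pigeonhole with 64 objects and 9 categories: ceiling(64/9).

Final answer: 8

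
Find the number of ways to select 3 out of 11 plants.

C(11,3) = 11!/(3! x 8!).

Final answer: \binom{11}{3} = 165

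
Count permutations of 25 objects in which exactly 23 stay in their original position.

Choose which 23 elements are fixed: C(25,23) = 300.
Derange the remaining 2 using D(j) = (j-1)(D(j-1) + D(j-2)), D(0)=1, D(1)=0: D(2)=1.
Total: 300 x 1.

Final answer: C(25,23) D(2) = 300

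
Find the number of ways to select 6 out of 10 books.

C(10,6) = 10!/(6! x (10-6)!).

Final answer: C(10,6) = 210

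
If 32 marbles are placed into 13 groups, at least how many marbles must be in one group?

By the pigeonhole principle: ceiling(32/13).

Final answer: 3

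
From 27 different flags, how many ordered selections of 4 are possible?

P(27,4) = 27!/(27-4)! = 27!/23!.

Final answer: P(27,4) = 421200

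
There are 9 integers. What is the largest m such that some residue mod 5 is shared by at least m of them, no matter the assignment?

There are 5 possible values for residue mod 5. With 9 integers and 5 categories, by pigeonhole: ceiling(9/5).

Final answer: 2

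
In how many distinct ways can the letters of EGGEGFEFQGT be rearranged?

Letters (E:3, F:2, G:4, Q:1, T:1). Total letters: 11.
Permutations = 11!/(4! x 3! x 2!).

Final answer: 138600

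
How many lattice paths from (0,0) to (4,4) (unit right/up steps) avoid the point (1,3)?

Total paths to (4,4): C(8,4) = 70.
Paths through (1,3): C(4,3) x C(4,1) = 16.
Avoiding (1,3): 70 - 16.

Final answer: 54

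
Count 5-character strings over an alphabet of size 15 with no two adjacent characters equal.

Let g(n) count such strings. g(1) = 15, and each valid string of length n-1 extends in 14 ways (any symbol but the last), so g(n) = 14 g(n-1).
Total: g(5) = 15 x 14^4.

Final answer: 15 x 14^{4} = 576240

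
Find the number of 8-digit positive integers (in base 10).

First digit: 9 choices (1-9). Each of the remaining 7 digits: 10 choices.
Total: 9 x 10^7.

Final answer: 90000000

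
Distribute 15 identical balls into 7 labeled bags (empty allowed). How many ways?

Stars and bars: C(n+k-1, k-1) = C(21,6).

Final answer: C(21,6) = 54264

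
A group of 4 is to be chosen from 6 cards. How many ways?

C(6,4) = 6!/(4! x (6-4)!).

Final answer: C(6,4) = 15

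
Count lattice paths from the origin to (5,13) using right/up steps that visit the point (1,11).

Paths (0,0)->(1,11): C(12,11) = 12.
Paths (1,11)->(5,13): C(6,2) = 15.
By multiplication principle: 12 x 15.

Final answer: 180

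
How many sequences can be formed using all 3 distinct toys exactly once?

The number of ways to arrange 3 distinct objects is 3!.

Final answer: 3! = 6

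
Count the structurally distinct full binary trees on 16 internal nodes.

This is a standard Catalan-number count: the answer is C_n. Here n = 16.
C_n = C(2n,n) - C(2n,n+1), so C_{16} = C(32,16) - C(32,17) = 601080390 - 565722720.

Final answer: C_{16} = 35357670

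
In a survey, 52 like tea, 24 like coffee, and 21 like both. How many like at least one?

|A union B| = |A| + |B| - |A intersect B| = 52 + 24 - 21.

Final answer: 55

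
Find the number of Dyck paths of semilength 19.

Total monotonic paths to (19,19): C(38,19) = 35345263800.
By the reflection principle, paths that go above the diagonal number C(38,20) = 33578000610.
Valid Dyck paths: 35345263800 - 33578000610.
(Equivalently, C_{19} = C(38,19)/20 = 35345263800/20.)

Final answer: C_{19} = 1767263190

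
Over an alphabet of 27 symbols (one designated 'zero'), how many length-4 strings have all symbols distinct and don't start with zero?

The leading digit has 26 choices (anything but zero); the next has 26 (anything but the first), then 25, and so on, one fewer each time.
Total: 26 x 26 x 25 x 24.

Final answer: 405600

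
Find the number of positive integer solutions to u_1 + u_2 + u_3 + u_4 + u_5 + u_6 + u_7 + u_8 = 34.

Substitute u'_i = u_i - 1 (so u'_i >= 0). Then sum u'_i = 34 - 8 = 26.
Stars and bars: C(26+8-1, 8-1) = C(33,7).

Final answer: C(33,7) = 4272048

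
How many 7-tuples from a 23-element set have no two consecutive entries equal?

First character: 23 choices. Each subsequent: 22 choices (must differ from the previous one).
Total: 23 x 22^6.

Final answer: 23 x 22^{6} = 2607737792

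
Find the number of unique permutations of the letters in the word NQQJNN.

Letters (J:1, N:3, Q:2). Total letters: 6.
Permutations = 6!/(3! x 2!).

Final answer: 60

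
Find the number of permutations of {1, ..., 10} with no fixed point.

Derangements satisfy D(n) = (n-1)(D(n-1) + D(n-2)), starting from D(0)=1, D(1)=0.
D(2) = 1 x (0 + 1) = 1
D(3) = 2 x (1 + 0) = 2
D(4) = 3 x (2 + 1) = 9
D(5) = 4 x (9 + 2) = 44
D(6) = 5 x (44 + 9) = 265
D(7) = 6 x (265 + 44) = 1854
D(8) = 7 x (1854 + 265) = 14833
D(9) = 8 x (14833 + 1854) = 133496
D(10) = 9 x (D(9) + D(8)) = 9 x (133496 + 14833)

Final answer: D(10) = 1334961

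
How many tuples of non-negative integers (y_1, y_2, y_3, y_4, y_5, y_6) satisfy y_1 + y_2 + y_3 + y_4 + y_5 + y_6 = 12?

Stars and bars with 12 stars and 5 bars:
C(12+6-1, 6-1) = C(17,5).

Final answer: C(17,5) = 6188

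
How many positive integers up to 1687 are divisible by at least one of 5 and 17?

Multiples of 5: 337. Multiples of 17: 99. Of both (lcm=85): 19.
By inclusion-exclusion: 337 + 99 - 19.

Final answer: 417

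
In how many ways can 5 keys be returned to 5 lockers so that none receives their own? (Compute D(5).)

Derangements satisfy D(n) = (n-1)(D(n-1) + D(n-2)), starting from D(0)=1, D(1)=0.
D(2) = 1 x (0 + 1) = 1
D(3) = 2 x (1 + 0) = 2
D(4) = 3 x (2 + 1) = 9
D(5) = 4 x (D(4) + D(3)) = 4 x (9 + 2)

Final answer: D(5) = 44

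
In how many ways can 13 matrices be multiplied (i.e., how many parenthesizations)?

This is a standard Catalan-number count: the answer is C_n. Here n = 13 - 1 = 12.
C_n = C(2n,n) - C(2n,n+1), so C_{12} = C(24,12) - C(24,13) = 2704156 - 2496144.

Final answer: C_{12} = 208012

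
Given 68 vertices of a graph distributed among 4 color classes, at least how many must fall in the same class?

By pigeonhole with 68 objects and 4 categories: ceiling(68/4).

Final answer: 17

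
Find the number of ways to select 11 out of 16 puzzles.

C(16,11) = 16!/(11! x 5!).

Final answer: \binom{16}{11} = 4368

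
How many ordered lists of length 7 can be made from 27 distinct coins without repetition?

P(27,7) = 27!/(27-7)! = 27!/20!.

Final answer: P(27,7) = 4475671200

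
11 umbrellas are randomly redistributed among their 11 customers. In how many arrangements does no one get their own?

D(n) = (n-1)(D(n-1) + D(n-2)), D(0)=1, D(1)=0.
D(2) = 1 x (0 + 1) = 1
D(3) = 2 x (1 + 0) = 2
D(4) = 3 x (2 + 1) = 9
D(5) = 4 x (9 + 2) = 44
D(6) = 5 x (44 + 9) = 265
D(7) = 6 x (265 + 44) = 1854
D(8) = 7 x (1854 + 265) = 14833
D(9) = 8 x (14833 + 1854) = 133496
D(10) = 9 x (133496 + 14833) = 1334961
D(11) = 10 x (D(10) + D(9)) = 10 x (1334961 + 133496)

Final answer: D(11) = 14684570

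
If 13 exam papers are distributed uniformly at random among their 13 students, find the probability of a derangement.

D(n) = (n-1)(D(n-1) + D(n-2)), D(0)=1, D(1)=0.
Building up: D(2)=1, D(3)=2, D(4)=9, D(5)=44, D(6)=265, D(7)=1854, D(8)=14833, D(9)=133496, D(10)=1334961, D(11)=14684570, D(12)=176214841, D(13)=2290792932.
Total arrangements: 13! = 6227020800.
Probability = D(13)/13! = 63633137/172972800.

Final answer: D(13)/13! = 2290792932/6227020800 = 0.367879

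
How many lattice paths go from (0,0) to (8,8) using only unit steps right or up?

Each path has 8 right steps and 8 up steps in some order (16 steps total).
Choose which 8 of the 16 steps are up: C(16,8).

Final answer: C(16,8) = 12870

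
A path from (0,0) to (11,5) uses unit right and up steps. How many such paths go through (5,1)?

Paths (0,0)->(5,1): C(6,1) = 6.
Paths (5,1)->(11,5): C(10,4) = 210.
By multiplication principle: 6 x 210.

Final answer: 1260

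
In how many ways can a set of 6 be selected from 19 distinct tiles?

C(19,6) = 19!/(6! x (19-6)!).

Final answer: C(19,6) = 27132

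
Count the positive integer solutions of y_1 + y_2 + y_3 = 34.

Substitute y'_i = y_i - 1 (so y'_i >= 0). Then sum y'_i = 34 - 3 = 31.
Stars and bars: C(31+3-1, 3-1) = C(33,2).

Final answer: C(33,2) = 528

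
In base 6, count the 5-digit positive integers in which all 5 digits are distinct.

The leading digit has 5 choices (anything but zero); the next has 5 (anything but the first), then 4, and so on, one fewer each time.
Total: 5 x 5 x 4 x 3 x 2.

Final answer: 600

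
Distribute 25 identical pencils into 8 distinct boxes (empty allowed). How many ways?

Stars and bars: C(n+k-1, k-1) = C(32,7).

Final answer: C(32,7) = 3365856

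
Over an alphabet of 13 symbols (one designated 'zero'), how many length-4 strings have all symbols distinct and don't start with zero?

First digit: 12 (nonzero). Second: 12 (not first). Third: 11, etc.
Total: 12 x 12 x 11 x 10.

Final answer: 15840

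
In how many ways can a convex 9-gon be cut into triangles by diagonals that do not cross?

The structures are counted by the Catalan number C_n. Here n = 9 - 2 = 7.
Using C_0 = 1 and C_(k+1) = C_k x 2(2k+1)/(k+2), build up term by term: C_1=1, C_2=2, C_3=5, C_4=14, C_5=42, C_6=132, C_7=429.

Final answer: C_{7} = 429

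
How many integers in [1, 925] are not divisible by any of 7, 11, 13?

|div by 7|=132, |div by 11|=84, |div by 13|=71.
|div by 7&11|=12, |div by 7&13|=10, |div by 11&13|=6, |div by all|=0.
By inclusion-exclusion, divisible by at least one: 132+84+71-12-10-6+0 = 259.
Not divisible by any: 925 - 259.

Final answer: 666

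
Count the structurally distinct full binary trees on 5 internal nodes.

This is counted by the nth Catalan number C_n. Here n = 5.
C_n = (2n)!/(n!(n+1)!), so C_{5} = 10!/(5! x 6!) = C(10,5)/6 = 252/6.

Final answer: C_{5} = 42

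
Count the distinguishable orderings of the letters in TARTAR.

Letters (A:2, R:2, T:2). Total letters: 6.
Permutations = 6!/(2! x 2! x 2!).

Final answer: 90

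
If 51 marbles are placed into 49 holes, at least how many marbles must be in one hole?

By the pigeonhole principle: ceiling(51/49).

Final answer: 2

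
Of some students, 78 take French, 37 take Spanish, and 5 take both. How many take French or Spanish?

|A union B| = |A| + |B| - |A intersect B| = 78 + 37 - 5.

Final answer: 110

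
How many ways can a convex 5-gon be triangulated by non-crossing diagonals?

This is a standard Catalan-number count: the answer is C_n. Here n = 5 - 2 = 3.
C_n = C(2n,n) - C(2n,n+1), so C_{3} = C(6,3) - C(6,4) = 20 - 15.

Final answer: C_{3} = 5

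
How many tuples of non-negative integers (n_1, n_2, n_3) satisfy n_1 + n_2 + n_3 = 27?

Stars and bars with 27 stars and 2 bars:
C(27+3-1, 3-1) = C(29,2).

Final answer: C(29,2) = 406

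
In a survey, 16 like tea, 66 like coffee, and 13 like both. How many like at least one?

|A union B| = |A| + |B| - |A intersect B| = 16 + 66 - 13.

Final answer: 69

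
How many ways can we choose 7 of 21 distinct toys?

C(21,7) = 21!/(7! x 14!).

Final answer: \binom{21}{7} = 116280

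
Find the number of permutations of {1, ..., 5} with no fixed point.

Use the recurrence D(n) = (n-1)(D(n-1) + D(n-2)) with D(0)=1, D(1)=0.
Building up: D(2)=1, D(3)=2, D(4)=9.
D(5) = 4 x (D(4) + D(3)) = 4 x (9 + 2).

Final answer: D(5) = 44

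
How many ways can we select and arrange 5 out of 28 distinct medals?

P(28,5) = 28!/(28-5)! = 28!/23!.

Final answer: P(28,5) = 11793600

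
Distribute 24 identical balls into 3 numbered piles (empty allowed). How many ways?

Stars and bars: C(n+k-1, k-1) = C(26,2).

Final answer: C(26,2) = 325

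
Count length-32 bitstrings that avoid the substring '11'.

A valid string ends in 0 (append to any length-(n-1) valid string) or in 01 (append to any length-(n-2) valid string), so a(n) = a(n-1) + a(n-2) with a(1)=2, a(2)=3.
Building up term by term: a(1)=2, a(2)=3, a(3)=5, a(4)=8, a(5)=13, a(6)=21, a(7)=34, a(8)=55, a(9)=89, a(10)=144, a(11)=233, a(12)=377, a(13)=610, a(14)=987, a(15)=1597, a(16)=2584, a(17)=4181, a(18)=6765, a(19)=10946, a(20)=17711, a(21)=28657, a(22)=46368, a(23)=75025, a(24)=121393, a(25)=196418, a(26)=317811, a(27)=514229, a(28)=832040, a(29)=1346269, a(30)=2178309, a(31)=3524578, a(32)=5702887.

Final answer: 5702887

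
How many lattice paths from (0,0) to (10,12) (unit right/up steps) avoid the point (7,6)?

Total paths to (10,12): C(22,12) = 646646.
Paths through (7,6): C(13,6) x C(9,6) = 144144.
Avoiding (7,6): 646646 - 144144.

Final answer: 502502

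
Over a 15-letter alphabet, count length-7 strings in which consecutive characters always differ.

First character: 15 choices. Each subsequent: 14 choices (must differ from the previous one).
Total: 15 x 14^6.

Final answer: 15 x 14^{6} = 112943040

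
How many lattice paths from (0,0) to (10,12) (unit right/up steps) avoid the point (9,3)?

Total paths to (10,12): C(22,12) = 646646.
Paths through (9,3): C(12,3) x C(10,9) = 2200.
Avoiding (9,3): 646646 - 2200.

Final answer: 644446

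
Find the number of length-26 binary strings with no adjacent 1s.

Classify by the final bit: ...0 gives a(n-1) strings, ...01 gives a(n-2) strings. Thus a(n) = a(n-1) + a(n-2) with a(1)=2, a(2)=3.
Iterating the recurrence: a(1)=2, a(2)=3, a(3)=5, a(4)=8, a(5)=13, a(6)=21, a(7)=34, a(8)=55, a(9)=89, a(10)=144, a(11)=233, a(12)=377, a(13)=610, a(14)=987, a(15)=1597, a(16)=2584, a(17)=4181, a(18)=6765, a(19)=10946, a(20)=17711, a(21)=28657, a(22)=46368, a(23)=75025, a(24)=121393, a(25)=196418, a(26)=317811.

Final answer: 317811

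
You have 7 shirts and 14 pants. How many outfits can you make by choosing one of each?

By the multiplication principle: 7 x 14.

Final answer: 98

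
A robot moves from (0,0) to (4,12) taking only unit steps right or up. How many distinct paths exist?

Each path has 4 right steps and 12 up steps in some order (16 steps total).
Choose which 12 of the 16 steps are up: C(16,12).

Final answer: C(16,12) = 1820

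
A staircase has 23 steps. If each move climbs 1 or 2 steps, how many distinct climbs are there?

Let f(n) be the number of climbs. Removing the last move (1 or 2 steps) gives f(n) = f(n-1) + f(n-2); base cases f(1)=1, f(2)=2.
Building up term by term: f(1)=1, f(2)=2, f(3)=3, f(4)=5, f(5)=8, f(6)=13, f(7)=21, f(8)=34, f(9)=55, f(10)=89, f(11)=144, f(12)=233, f(13)=377, f(14)=610, f(15)=987, f(16)=1597, f(17)=2584, f(18)=4181, f(19)=6765, f(20)=10946, f(21)=17711, f(22)=28657, f(23)=46368.

Final answer: 46368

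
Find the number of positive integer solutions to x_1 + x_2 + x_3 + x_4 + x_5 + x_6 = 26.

Substitute x'_i = x_i - 1 (so x'_i >= 0). Then sum x'_i = 26 - 6 = 20.
Stars and bars: C(20+6-1, 6-1) = C(25,5).

Final answer: C(25,5) = 53130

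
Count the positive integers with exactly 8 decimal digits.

The leading digit cannot be 0 (9 options); the other 7 digits can be anything (10 options each).
Total: 9 x 10^7.

Final answer: 90000000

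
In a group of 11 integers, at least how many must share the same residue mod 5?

There are 5 possible values for residue mod 5. With 11 integers and 5 categories, by pigeonhole: ceiling(11/5).

Final answer: 3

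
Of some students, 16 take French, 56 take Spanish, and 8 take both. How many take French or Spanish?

|A union B| = |A| + |B| - |A intersect B| = 16 + 56 - 8.

Final answer: 64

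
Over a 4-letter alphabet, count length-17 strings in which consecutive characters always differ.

Let g(n) count such strings. g(1) = 4, and each valid string of length n-1 extends in 3 ways (any symbol but the last), so g(n) = 3 g(n-1).
Total: g(17) = 4 x 3^16.

Final answer: 4 x 3^{16} = 172186884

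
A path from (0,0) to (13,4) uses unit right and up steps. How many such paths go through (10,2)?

Paths (0,0)->(10,2): C(12,2) = 66.
Paths (10,2)->(13,4): C(5,2) = 10.
By multiplication principle: 66 x 10.

Final answer: 660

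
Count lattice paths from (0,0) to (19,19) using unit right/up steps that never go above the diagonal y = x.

Total monotonic paths to (19,19): C(38,19) = 35345263800.
A path is bad iff it touches y = x + 1; reflecting its initial segment maps bad paths bijectively onto all paths to (18,20), of which there are C(38,20) = 33578000610.
Valid Dyck paths: 35345263800 - 33578000610.
(These counts are the Catalan numbers.)

Final answer: C_{19} = 1767263190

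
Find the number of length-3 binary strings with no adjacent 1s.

Let a(n) count valid strings. If the last bit is 0 the prefix is any valid string of length n-1; if it is 1 the string must end in 01 with a valid prefix of length n-2. So a(n) = a(n-1) + a(n-2), a(1)=2, a(2)=3.
Building up term by term: a(1)=2, a(2)=3, a(3)=5.

Final answer: 5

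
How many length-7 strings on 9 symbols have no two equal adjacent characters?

Let g(n) count such strings. g(1) = 9, and each valid string of length n-1 extends in 8 ways (any symbol but the last), so g(n) = 8 g(n-1).
Total: g(7) = 9 x 8^6.

Final answer: 9 x 8^{6} = 2359296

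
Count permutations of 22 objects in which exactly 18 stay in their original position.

Choose which 18 elements are fixed: C(22,18) = 7315.
Derange the remaining 4 using D(j) = (j-1)(D(j-1) + D(j-2)), D(0)=1, D(1)=0: D(2)=1, D(3)=2, D(4)=9.
Total: 7315 x 9.

Final answer: C(22,18) D(4) = 65835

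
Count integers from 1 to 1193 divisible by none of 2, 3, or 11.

|div by 2|=596, |div by 3|=397, |div by 11|=108.
|div by 2&3|=198, |div by 2&11|=54, |div by 3&11|=36, |div by all|=18.
By inclusion-exclusion, divisible by at least one: 596+397+108-198-54-36+18 = 831.
Not divisible by any: 1193 - 831.

Final answer: 362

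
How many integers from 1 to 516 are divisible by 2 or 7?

Multiples of 2: 258. Multiples of 7: 73. Of both (lcm=14): 36.
By inclusion-exclusion: 258 + 73 - 36.

Final answer: 295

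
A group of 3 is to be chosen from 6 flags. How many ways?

C(6,3) = 6!/(3! x (6-3)!).

Final answer: C(6,3) = 20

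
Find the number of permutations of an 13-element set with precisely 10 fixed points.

Choose which 10 elements are fixed: C(13,10) = 286.
Derange the remaining 3 using D(j) = (j-1)(D(j-1) + D(j-2)), D(0)=1, D(1)=0: D(2)=1, D(3)=2.
Total: 286 x 2.

Final answer: C(13,10) D(3) = 572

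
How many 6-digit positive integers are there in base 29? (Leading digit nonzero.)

In base 29, the leading digit has 28 choices (1..28); each of the remaining 5 digits has 29 choices.
Total: 28 x 29^5.

Final answer: 574312172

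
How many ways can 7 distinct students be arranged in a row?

The number of ways to arrange 7 distinct objects is 7!.

Final answer: 7! = 5040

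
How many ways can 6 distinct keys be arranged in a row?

The number of ways to arrange 6 distinct objects is 6!.

Final answer: 6! = 720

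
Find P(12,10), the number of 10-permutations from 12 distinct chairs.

P(12,10) = 12!/(12-10)! = 12!/2!.

Final answer: P(12,10) = 239500800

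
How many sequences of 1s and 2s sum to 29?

Let f(n) count the ways. The last step is size 1 or 2, so f(n) = f(n-1) + f(n-2) with f(1)=1, f(2)=2.
Computing successive values: f(1)=1, f(2)=2, f(3)=3, f(4)=5, f(5)=8, f(6)=13, f(7)=21, f(8)=34, f(9)=55, f(10)=89, f(11)=144, f(12)=233, f(13)=377, f(14)=610, f(15)=987, f(16)=1597, f(17)=2584, f(18)=4181, f(19)=6765, f(20)=10946, f(21)=17711, f(22)=28657, f(23)=46368, f(24)=75025, f(25)=121393, f(26)=196418, f(27)=317811, f(28)=514229, f(29)=832040.

Final answer: 832040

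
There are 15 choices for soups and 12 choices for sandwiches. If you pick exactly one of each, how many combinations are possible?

By the multiplication principle: 15 x 12.

Final answer: 180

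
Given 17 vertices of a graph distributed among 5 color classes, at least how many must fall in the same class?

By pigeonhole with 17 objects and 5 categories: ceiling(17/5).

Final answer: 4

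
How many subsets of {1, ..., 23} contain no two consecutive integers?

Condition on whether n belongs to the subset: if not, any valid subset of {1, ..., n-1} works (a(n-1)); if so, n-1 is excluded and the rest is a valid subset of {1, ..., n-2} (a(n-2)). Hence a(n) = a(n-1) + a(n-2), a(1)=2, a(2)=3.
Computing successive values: a(1)=2, a(2)=3, a(3)=5, a(4)=8, a(5)=13, a(6)=21, a(7)=34, a(8)=55, a(9)=89, a(10)=144, a(11)=233, a(12)=377, a(13)=610, a(14)=987, a(15)=1597, a(16)=2584, a(17)=4181, a(18)=6765, a(19)=10946, a(20)=17711, a(21)=28657, a(22)=46368, a(23)=75025.

Final answer: 75025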